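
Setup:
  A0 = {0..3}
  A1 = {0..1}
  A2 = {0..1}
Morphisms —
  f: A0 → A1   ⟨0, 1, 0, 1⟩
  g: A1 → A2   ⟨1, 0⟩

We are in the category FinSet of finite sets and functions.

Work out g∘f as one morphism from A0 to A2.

  0 f→0 g→1
  1 f→1 g→0
  2 f→0 g→1
  3 f→1 g→0
result: ⟨1, 0, 1, 0⟩

Answer: ⟨1, 0, 1, 0⟩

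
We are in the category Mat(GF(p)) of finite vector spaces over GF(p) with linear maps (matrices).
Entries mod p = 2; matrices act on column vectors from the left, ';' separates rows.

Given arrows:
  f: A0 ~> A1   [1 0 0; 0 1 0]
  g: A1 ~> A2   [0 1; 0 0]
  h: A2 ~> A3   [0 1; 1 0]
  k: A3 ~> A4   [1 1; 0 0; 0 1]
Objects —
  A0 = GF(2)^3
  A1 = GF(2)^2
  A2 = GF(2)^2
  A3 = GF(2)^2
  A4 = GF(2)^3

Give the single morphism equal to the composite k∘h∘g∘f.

Answer: [0 1 0; 0 0 0; 0 1 0]

Derivation:
  e0=⟨1,0,0⟩ f~>⟨1,0⟩ g~>⟨0,0⟩ h~>⟨0,0⟩ k~>⟨0,0,0⟩
  e1=⟨0,1,0⟩ f~>⟨0,1⟩ g~>⟨1,0⟩ h~>⟨0,1⟩ k~>⟨1,0,1⟩
  e2=⟨0,0,1⟩ f~>⟨0,0⟩ g~>⟨0,0⟩ h~>⟨0,0⟩ k~>⟨0,0,0⟩
composite: [0 1 0; 0 0 0; 0 1 0]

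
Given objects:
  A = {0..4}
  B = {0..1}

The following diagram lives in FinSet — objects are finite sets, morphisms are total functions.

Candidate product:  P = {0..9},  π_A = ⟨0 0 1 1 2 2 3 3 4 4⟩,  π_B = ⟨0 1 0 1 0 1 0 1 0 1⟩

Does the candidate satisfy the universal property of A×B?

|A|·|B| = 5·2 = 10;  |P| = 10
Check the pairing map k ↦ (π_A(k), π_B(k)):
  0 -> (0,0)
  1 -> (0,1)
  2 -> (1,0)
  3 -> (1,1)
  4 -> (2,0)
  5 -> (2,1)
  6 -> (3,0)
  7 -> (3,1)
  8 -> (4,0)
  9 -> (4,1)
distinct pairs in image: 10 / 10 needed
  → bijection onto A×B; projections well-typed.

Answer: VALID PRODUCT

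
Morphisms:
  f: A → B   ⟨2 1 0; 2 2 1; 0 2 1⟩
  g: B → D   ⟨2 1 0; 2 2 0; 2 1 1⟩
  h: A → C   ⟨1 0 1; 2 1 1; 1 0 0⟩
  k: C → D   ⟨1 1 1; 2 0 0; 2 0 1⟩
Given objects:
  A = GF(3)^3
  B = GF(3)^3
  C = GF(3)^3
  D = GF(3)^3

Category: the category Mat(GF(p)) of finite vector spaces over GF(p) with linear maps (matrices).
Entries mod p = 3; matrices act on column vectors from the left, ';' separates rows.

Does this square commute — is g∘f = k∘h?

Answer: DOES NOT COMMUTE

Trace:
1) trace f;g:
  e0=[1,0,0] f→[2,2,0] g→[0,2,0]
  e1=[0,1,0] f→[1,2,2] g→[1,0,0]
  e2=[0,0,1] f→[0,1,1] g→[1,2,2]
  ⟦path⟧₁ = ⟨0 1 1; 2 0 2; 0 0 2⟩
2) trace h;k:
  e0=[1,0,0] h→[1,2,1] k→[1,2,0]
  e1=[0,1,0] h→[0,1,0] k→[1,0,0]
  e2=[0,0,1] h→[1,1,0] k→[2,2,2]
  ⟦path⟧₂ = ⟨1 1 2; 2 0 2; 0 0 2⟩
Equal? NO — does not commute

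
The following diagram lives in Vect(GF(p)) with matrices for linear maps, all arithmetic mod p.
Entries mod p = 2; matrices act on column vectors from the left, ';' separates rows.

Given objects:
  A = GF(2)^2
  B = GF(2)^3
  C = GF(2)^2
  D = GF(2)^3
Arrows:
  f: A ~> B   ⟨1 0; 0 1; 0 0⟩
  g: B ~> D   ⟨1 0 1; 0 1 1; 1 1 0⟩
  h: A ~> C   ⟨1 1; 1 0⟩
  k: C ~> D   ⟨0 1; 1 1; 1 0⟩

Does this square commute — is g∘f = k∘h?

Answer: COMMUTES

Derivation:
Along f;g (path 1):
  e0=⟨1,0⟩ f~>⟨1,0,0⟩ g~>⟨1,0,1⟩
  e1=⟨0,1⟩ f~>⟨0,1,0⟩ g~>⟨0,1,1⟩
  composite₁ = ⟨1 0; 0 1; 1 1⟩
Along h;k (path 2):
  e0=⟨1,0⟩ h~>⟨1,1⟩ k~>⟨1,0,1⟩
  e1=⟨0,1⟩ h~>⟨1,0⟩ k~>⟨0,1,1⟩
  composite₂ = ⟨1 0; 0 1; 1 1⟩
Equal? YES — commutes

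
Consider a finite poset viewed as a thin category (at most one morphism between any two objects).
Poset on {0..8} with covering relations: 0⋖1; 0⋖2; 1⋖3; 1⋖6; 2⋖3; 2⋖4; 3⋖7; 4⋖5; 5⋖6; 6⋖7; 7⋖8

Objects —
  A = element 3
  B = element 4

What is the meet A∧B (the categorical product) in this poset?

Common predecessors of 3,4: {0,2}
  0 <= 2
  2 <= 2
glb = 2

Answer: A∧B = 2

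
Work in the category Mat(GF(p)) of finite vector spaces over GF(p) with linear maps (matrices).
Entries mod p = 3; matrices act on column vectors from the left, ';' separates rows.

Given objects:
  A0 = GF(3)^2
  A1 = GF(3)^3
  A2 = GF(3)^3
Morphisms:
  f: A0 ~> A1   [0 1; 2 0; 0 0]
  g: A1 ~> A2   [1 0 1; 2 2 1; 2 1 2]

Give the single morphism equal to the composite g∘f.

  e0=[1,0] f~>[0,2,0] g~>[0,1,2]
  e1=[0,1] f~>[1,0,0] g~>[1,2,2]
result: [0 1; 1 2; 2 2]

Answer: [0 1; 1 2; 2 2]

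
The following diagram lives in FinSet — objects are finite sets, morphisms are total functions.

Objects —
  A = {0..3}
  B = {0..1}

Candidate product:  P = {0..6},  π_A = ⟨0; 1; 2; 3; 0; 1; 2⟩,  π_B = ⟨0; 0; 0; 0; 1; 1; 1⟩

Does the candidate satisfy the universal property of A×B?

|A|·|B| = 4·2 = 8;  |P| = 7
  → cardinalities differ; no bijection possible.

Answer: NOT A VALID PRODUCT — |P|=7 ≠ |A|·|B|=8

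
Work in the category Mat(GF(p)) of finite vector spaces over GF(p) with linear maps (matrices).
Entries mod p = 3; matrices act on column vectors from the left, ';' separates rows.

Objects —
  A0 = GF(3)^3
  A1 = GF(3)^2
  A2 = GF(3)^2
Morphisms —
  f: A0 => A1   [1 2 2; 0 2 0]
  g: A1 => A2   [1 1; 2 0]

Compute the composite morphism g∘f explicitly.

Answer: [1 1 2; 2 1 1]

Trace:
  e0=(1,0,0) f=>(1,0) g=>(1,2)
  e1=(0,1,0) f=>(2,2) g=>(1,1)
  e2=(0,0,1) f=>(2,0) g=>(2,1)
composite: [1 1 2; 2 1 1]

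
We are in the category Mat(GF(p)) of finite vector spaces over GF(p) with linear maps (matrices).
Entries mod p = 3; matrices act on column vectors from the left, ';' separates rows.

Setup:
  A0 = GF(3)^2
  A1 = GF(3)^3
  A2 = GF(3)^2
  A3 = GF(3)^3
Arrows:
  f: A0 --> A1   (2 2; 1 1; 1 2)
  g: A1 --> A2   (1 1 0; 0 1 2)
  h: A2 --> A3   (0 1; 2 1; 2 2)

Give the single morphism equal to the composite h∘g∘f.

  e0=[1,0] f-->[2,1,1] g-->[0,0] h-->[0,0,0]
  e1=[0,1] f-->[2,1,2] g-->[0,2] h-->[2,2,1]
composite: (0 2; 0 2; 0 1)

Answer: (0 2; 0 2; 0 1)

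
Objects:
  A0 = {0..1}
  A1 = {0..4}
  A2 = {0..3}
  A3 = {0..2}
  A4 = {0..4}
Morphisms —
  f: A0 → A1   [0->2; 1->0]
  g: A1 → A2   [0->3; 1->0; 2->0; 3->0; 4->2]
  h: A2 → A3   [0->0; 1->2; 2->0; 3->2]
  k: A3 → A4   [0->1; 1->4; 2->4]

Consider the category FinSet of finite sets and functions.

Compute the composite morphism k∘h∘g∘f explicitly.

  0 f→2 g→0 h→0 k→1
  1 f→0 g→3 h→2 k→4
⟦path⟧: [0->1; 1->4]

Answer: [0->1; 1->4]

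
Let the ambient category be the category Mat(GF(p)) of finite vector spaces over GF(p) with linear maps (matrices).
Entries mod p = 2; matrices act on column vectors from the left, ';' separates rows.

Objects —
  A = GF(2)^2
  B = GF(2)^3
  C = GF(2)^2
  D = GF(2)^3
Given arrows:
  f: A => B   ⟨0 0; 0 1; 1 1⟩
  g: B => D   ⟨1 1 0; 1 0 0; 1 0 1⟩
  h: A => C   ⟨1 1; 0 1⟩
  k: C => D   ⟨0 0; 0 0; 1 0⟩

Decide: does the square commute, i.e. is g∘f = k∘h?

Path 1 = f;g:
  e0=⟨1,0⟩ f=>⟨0,0,1⟩ g=>⟨0,0,1⟩
  e1=⟨0,1⟩ f=>⟨0,1,1⟩ g=>⟨1,0,1⟩
  composite₁ = ⟨0 1; 0 0; 1 1⟩
Path 2 = h;k:
  e0=⟨1,0⟩ h=>⟨1,0⟩ k=>⟨0,0,1⟩
  e1=⟨0,1⟩ h=>⟨1,1⟩ k=>⟨0,0,1⟩
  composite₂ = ⟨0 0; 0 0; 1 1⟩
Equal? distinct morphisms ✗

Answer: DOES NOT COMMUTE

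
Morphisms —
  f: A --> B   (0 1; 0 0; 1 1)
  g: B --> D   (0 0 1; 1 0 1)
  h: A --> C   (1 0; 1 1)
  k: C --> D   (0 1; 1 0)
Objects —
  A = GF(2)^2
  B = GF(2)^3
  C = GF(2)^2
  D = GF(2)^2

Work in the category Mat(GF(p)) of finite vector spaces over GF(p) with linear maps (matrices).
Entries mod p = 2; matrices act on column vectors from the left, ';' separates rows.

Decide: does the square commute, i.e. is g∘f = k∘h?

Answer: COMMUTES

Trace:
Along f;g (path 1):
  e0=(1,0) f-->(0,0,1) g-->(1,1)
  e1=(0,1) f-->(1,0,1) g-->(1,0)
  ⟦path⟧₁ = (1 1; 1 0)
Along h;k (path 2):
  e0=(1,0) h-->(1,1) k-->(1,1)
  e1=(0,1) h-->(0,1) k-->(1,0)
  ⟦path⟧₂ = (1 1; 1 0)
Equal? equal; square commutes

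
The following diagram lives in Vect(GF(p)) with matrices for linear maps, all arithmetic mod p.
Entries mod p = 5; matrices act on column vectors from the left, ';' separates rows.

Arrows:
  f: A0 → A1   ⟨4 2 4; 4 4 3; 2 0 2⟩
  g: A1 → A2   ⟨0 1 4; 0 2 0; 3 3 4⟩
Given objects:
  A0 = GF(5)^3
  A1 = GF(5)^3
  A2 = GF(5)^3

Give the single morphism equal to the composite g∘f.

Answer: ⟨2 4 1; 3 3 1; 2 3 4⟩

Derivation:
  e0=⟨1,0,0⟩ f→⟨4,4,2⟩ g→⟨2,3,2⟩
  e1=⟨0,1,0⟩ f→⟨2,4,0⟩ g→⟨4,3,3⟩
  e2=⟨0,0,1⟩ f→⟨4,3,2⟩ g→⟨1,1,4⟩
result: ⟨2 4 1; 3 3 1; 2 3 4⟩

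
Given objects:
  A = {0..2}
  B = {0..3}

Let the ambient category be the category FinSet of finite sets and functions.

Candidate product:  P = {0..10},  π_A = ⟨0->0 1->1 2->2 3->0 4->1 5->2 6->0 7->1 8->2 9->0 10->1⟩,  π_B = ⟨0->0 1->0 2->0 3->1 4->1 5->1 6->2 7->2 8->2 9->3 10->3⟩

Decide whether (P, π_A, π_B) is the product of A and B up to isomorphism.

Answer: NOT A VALID PRODUCT — |P|=11 ≠ |A|·|B|=12

Work:
|A|·|B| = 3·4 = 12;  |P| = 11
  → cardinalities differ; no bijection possible.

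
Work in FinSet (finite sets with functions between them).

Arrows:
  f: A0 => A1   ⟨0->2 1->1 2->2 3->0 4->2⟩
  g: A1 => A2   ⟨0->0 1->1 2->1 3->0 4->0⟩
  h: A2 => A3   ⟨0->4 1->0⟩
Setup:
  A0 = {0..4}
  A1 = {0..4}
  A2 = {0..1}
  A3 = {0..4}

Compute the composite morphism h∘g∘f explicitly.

  0 f=>2 g=>1 h=>0
  1 f=>1 g=>1 h=>0
  2 f=>2 g=>1 h=>0
  3 f=>0 g=>0 h=>4
  4 f=>2 g=>1 h=>0
result: ⟨0->0 1->0 2->0 3->4 4->0⟩

Answer: ⟨0->0 1->0 2->0 3->4 4->0⟩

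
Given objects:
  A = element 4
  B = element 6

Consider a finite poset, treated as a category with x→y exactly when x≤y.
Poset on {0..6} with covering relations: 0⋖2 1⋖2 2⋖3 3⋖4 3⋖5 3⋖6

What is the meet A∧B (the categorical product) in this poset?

Answer: A∧B = 3

Derivation:
Common predecessors of 4,6: {0,1,2,3}
  0 ⊑ 3
  1 ⊑ 3
  2 ⊑ 3
  3 ⊑ 3
glb = 3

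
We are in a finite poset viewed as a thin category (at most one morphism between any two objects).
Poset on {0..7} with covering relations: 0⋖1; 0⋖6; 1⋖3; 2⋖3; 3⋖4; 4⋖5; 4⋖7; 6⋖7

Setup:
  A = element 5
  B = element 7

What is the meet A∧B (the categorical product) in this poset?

Lower bounds of A=5 and B=7: {0,1,2,3,4}
  0 ≤ 4
  1 ≤ 4
  2 ≤ 4
  3 ≤ 4
  4 ≤ 4
glb = 4

Answer: A∧B = 4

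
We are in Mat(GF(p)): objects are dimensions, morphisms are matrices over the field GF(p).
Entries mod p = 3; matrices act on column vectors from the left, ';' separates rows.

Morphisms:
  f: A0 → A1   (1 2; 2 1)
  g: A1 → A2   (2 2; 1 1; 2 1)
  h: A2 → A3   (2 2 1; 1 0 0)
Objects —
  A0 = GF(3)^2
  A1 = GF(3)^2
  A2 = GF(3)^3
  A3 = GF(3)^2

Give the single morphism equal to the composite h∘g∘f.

Answer: (1 2; 0 0)

Work:
  e0=⟨1,0⟩ f→⟨1,2⟩ g→⟨0,0,1⟩ h→⟨1,0⟩
  e1=⟨0,1⟩ f→⟨2,1⟩ g→⟨0,0,2⟩ h→⟨2,0⟩
result: (1 2; 0 0)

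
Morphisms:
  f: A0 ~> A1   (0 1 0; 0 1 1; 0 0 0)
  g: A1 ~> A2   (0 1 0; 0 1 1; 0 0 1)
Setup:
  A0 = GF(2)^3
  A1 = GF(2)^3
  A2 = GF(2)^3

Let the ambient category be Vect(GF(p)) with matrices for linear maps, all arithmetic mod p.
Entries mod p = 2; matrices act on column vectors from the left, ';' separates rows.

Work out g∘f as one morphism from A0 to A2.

  e0=[1,0,0] f~>[0,0,0] g~>[0,0,0]
  e1=[0,1,0] f~>[1,1,0] g~>[1,1,0]
  e2=[0,0,1] f~>[0,1,0] g~>[1,1,0]
result: (0 1 1; 0 1 1; 0 0 0)

Answer: (0 1 1; 0 1 1; 0 0 0)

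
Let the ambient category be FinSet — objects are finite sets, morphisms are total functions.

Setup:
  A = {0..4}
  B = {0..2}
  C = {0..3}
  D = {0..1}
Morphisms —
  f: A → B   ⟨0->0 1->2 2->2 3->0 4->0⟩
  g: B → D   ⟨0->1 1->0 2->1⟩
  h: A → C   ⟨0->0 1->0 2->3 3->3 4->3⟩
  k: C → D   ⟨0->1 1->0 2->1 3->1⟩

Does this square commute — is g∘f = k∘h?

Path 1 = f;g:
  0 f→0 g→1
  1 f→2 g→1
  2 f→2 g→1
  3 f→0 g→1
  4 f→0 g→1
  composite₁ = ⟨0->1 1->1 2->1 3->1 4->1⟩
Path 2 = h;k:
  0 h→0 k→1
  1 h→0 k→1
  2 h→3 k→1
  3 h→3 k→1
  4 h→3 k→1
  composite₂ = ⟨0->1 1->1 2->1 3->1 4->1⟩
Equal? same morphism ✓

Answer: COMMUTES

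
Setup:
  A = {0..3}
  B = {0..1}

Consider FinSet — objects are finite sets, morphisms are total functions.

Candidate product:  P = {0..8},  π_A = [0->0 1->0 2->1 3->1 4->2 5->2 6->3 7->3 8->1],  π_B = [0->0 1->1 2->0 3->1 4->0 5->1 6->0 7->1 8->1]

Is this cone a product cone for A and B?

|A|·|B| = 4·2 = 8;  |P| = 9
  → cardinalities differ; no bijection possible.

Answer: NOT A VALID PRODUCT — |P|=9 ≠ |A|·|B|=8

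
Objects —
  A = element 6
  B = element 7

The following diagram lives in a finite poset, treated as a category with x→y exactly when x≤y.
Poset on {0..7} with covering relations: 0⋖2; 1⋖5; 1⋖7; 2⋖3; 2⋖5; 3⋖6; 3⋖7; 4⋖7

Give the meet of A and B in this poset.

Answer: A∧B = 3

Trace:
{x : x≤A ∧ x≤B} = {0,2,3}  (A=6, B=7)
  0 ≤ 3
  2 ≤ 3
  3 ≤ 3
glb = 3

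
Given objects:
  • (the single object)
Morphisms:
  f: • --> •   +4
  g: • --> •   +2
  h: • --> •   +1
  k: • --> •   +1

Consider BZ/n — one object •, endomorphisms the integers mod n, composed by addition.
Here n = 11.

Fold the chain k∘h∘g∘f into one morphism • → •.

  0 +4≡4 +2≡6 +1≡7 +1≡8  (mod 11)
⟦path⟧: +8

Answer: +8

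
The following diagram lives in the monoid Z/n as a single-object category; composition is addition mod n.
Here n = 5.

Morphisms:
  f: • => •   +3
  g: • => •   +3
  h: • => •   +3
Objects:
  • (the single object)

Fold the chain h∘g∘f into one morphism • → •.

  0 +3≡3 +3≡1 +3≡4  (mod 5)
⟦path⟧: +4

Answer: +4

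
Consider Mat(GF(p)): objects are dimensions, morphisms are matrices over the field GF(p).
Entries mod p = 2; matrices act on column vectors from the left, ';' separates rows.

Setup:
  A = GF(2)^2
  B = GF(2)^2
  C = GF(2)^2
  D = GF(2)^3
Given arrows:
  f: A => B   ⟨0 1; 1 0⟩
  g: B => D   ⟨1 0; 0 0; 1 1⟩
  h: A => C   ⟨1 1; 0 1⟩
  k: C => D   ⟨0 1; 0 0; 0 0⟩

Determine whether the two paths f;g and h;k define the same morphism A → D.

Answer: DOES NOT COMMUTE

Trace:
1) trace f;g:
  e0=(1,0) f=>(0,1) g=>(0,0,1)
  e1=(0,1) f=>(1,0) g=>(1,0,1)
  result₁ = ⟨0 1; 0 0; 1 1⟩
2) trace h;k:
  e0=(1,0) h=>(1,0) k=>(0,0,0)
  e1=(0,1) h=>(1,1) k=>(1,0,0)
  result₂ = ⟨0 1; 0 0; 0 0⟩
Equal? NO — does not commute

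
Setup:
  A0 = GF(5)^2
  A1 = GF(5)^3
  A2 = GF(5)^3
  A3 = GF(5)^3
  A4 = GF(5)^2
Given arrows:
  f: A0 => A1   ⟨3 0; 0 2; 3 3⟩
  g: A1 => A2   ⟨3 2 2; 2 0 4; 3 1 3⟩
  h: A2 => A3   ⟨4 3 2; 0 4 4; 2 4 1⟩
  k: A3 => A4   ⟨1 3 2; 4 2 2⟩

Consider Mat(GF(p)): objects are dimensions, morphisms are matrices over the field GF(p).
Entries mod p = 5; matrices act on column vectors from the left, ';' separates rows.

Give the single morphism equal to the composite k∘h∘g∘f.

Answer: ⟨2 2; 3 4⟩

Derivation:
  e0=(1,0) f=>(3,0,3) g=>(0,3,3) h=>(0,4,0) k=>(2,3)
  e1=(0,1) f=>(0,2,3) g=>(0,2,1) h=>(3,2,4) k=>(2,4)
result: ⟨2 2; 3 4⟩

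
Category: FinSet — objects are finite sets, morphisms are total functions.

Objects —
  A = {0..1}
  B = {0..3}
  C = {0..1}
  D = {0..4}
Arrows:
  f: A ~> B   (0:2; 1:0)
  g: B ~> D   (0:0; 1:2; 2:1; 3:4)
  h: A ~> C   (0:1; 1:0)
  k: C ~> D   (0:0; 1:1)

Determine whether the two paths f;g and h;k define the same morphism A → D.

Answer: COMMUTES

Derivation:
1) trace f;g:
  0 f~>2 g~>1
  1 f~>0 g~>0
  composite₁ = (0:1; 1:0)
2) trace h;k:
  0 h~>1 k~>1
  1 h~>0 k~>0
  composite₂ = (0:1; 1:0)
Equal? YES — commutes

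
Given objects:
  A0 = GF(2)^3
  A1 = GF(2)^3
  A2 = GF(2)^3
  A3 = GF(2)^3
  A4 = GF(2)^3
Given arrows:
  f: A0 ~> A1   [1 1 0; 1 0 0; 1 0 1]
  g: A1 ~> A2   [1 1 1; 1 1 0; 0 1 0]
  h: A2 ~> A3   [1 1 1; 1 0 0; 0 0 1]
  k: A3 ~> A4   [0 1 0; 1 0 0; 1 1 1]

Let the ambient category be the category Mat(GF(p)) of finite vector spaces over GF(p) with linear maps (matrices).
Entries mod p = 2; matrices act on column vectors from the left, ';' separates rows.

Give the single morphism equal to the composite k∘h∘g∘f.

  e0=⟨1,0,0⟩ f~>⟨1,1,1⟩ g~>⟨1,0,1⟩ h~>⟨0,1,1⟩ k~>⟨1,0,0⟩
  e1=⟨0,1,0⟩ f~>⟨1,0,0⟩ g~>⟨1,1,0⟩ h~>⟨0,1,0⟩ k~>⟨1,0,1⟩
  e2=⟨0,0,1⟩ f~>⟨0,0,1⟩ g~>⟨1,0,0⟩ h~>⟨1,1,0⟩ k~>⟨1,1,0⟩
result: [1 1 1; 0 0 1; 0 1 0]

Answer: [1 1 1; 0 0 1; 0 1 0]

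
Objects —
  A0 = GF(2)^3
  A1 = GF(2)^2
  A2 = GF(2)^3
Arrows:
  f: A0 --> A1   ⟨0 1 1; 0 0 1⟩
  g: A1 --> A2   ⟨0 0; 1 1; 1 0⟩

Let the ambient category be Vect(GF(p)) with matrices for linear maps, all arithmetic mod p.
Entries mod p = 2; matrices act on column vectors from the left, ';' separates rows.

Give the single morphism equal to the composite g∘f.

  e0=[1,0,0] f-->[0,0] g-->[0,0,0]
  e1=[0,1,0] f-->[1,0] g-->[0,1,1]
  e2=[0,0,1] f-->[1,1] g-->[0,0,1]
result: ⟨0 0 0; 0 1 0; 0 1 1⟩

Answer: ⟨0 0 0; 0 1 0; 0 1 1⟩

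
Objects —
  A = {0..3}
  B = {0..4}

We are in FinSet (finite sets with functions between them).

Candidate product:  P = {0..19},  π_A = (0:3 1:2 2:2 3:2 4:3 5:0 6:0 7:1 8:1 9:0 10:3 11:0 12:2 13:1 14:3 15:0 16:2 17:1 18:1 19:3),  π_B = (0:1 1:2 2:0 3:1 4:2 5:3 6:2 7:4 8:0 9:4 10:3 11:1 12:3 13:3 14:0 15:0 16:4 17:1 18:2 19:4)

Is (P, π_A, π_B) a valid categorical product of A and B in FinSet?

Answer: VALID PRODUCT

Work:
|A|·|B| = 4·5 = 20;  |P| = 20
Check the pairing map k ↦ (π_A(k), π_B(k)):
  0 : (3,1)
  1 : (2,2)
  2 : (2,0)
  3 : (2,1)
  4 : (3,2)
  5 : (0,3)
  6 : (0,2)
  7 : (1,4)
  8 : (1,0)
  9 : (0,4)
  10 : (3,3)
  11 : (0,1)
  12 : (2,3)
  13 : (1,3)
  14 : (3,0)
  15 : (0,0)
  16 : (2,4)
  17 : (1,1)
  18 : (1,2)
  19 : (3,4)
distinct pairs in image: 20 / 20 needed
  → bijection onto A×B; projections well-typed.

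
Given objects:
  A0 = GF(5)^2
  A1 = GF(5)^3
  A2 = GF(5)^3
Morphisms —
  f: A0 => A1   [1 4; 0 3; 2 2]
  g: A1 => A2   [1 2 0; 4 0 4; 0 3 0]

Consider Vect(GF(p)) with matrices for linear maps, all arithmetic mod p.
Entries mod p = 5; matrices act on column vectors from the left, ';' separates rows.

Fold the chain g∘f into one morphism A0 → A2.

Answer: [1 0; 2 4; 0 4]

Trace:
  e0=⟨1,0⟩ f=>⟨1,0,2⟩ g=>⟨1,2,0⟩
  e1=⟨0,1⟩ f=>⟨4,3,2⟩ g=>⟨0,4,4⟩
composite: [1 0; 2 4; 0 4]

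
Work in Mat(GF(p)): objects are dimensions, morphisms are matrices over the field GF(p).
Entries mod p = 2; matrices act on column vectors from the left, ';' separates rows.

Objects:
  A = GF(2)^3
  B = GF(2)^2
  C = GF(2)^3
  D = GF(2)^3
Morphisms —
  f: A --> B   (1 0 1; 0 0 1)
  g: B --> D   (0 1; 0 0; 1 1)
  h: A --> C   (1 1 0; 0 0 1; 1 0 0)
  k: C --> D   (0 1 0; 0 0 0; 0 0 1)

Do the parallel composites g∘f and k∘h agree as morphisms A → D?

Path 1 = f;g:
  e0=(1,0,0) f-->(1,0) g-->(0,0,1)
  e1=(0,1,0) f-->(0,0) g-->(0,0,0)
  e2=(0,0,1) f-->(1,1) g-->(1,0,0)
  result₁ = (0 0 1; 0 0 0; 1 0 0)
Path 2 = h;k:
  e0=(1,0,0) h-->(1,0,1) k-->(0,0,1)
  e1=(0,1,0) h-->(1,0,0) k-->(0,0,0)
  e2=(0,0,1) h-->(0,1,0) k-->(1,0,0)
  result₂ = (0 0 1; 0 0 0; 1 0 0)
Equal? YES — commutes

Answer: COMMUTES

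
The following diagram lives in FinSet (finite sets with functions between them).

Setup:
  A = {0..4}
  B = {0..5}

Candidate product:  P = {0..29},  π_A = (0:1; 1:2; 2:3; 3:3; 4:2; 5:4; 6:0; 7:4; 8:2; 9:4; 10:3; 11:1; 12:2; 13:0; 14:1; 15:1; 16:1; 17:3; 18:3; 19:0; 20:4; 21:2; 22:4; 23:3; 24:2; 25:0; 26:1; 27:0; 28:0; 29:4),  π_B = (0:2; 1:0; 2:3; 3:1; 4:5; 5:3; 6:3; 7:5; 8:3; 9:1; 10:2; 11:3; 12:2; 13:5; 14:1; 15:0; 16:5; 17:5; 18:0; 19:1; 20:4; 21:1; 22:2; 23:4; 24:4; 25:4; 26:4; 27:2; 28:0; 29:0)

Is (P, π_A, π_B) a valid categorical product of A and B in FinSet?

Answer: VALID PRODUCT

Trace:
|A|·|B| = 5·6 = 30;  |P| = 30
Check the pairing map k ↦ (π_A(k), π_B(k)):
  0 : (1,2)
  1 : (2,0)
  2 : (3,3)
  3 : (3,1)
  4 : (2,5)
  5 : (4,3)
  6 : (0,3)
  7 : (4,5)
  8 : (2,3)
  9 : (4,1)
  10 : (3,2)
  11 : (1,3)
  12 : (2,2)
  13 : (0,5)
  14 : (1,1)
  15 : (1,0)
  16 : (1,5)
  17 : (3,5)
  18 : (3,0)
  19 : (0,1)
  20 : (4,4)
  21 : (2,1)
  22 : (4,2)
  23 : (3,4)
  24 : (2,4)
  25 : (0,4)
  26 : (1,4)
  27 : (0,2)
  28 : (0,0)
  29 : (4,0)
distinct pairs in image: 30 / 30 needed
  → bijection onto A×B; projections well-typed.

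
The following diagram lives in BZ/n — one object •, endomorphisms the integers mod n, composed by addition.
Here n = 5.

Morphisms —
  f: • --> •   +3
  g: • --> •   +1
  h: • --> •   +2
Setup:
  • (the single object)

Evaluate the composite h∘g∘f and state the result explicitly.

  0 +3≡3 +1≡4 +2≡1  (mod 5)
composite: +1

Answer: +1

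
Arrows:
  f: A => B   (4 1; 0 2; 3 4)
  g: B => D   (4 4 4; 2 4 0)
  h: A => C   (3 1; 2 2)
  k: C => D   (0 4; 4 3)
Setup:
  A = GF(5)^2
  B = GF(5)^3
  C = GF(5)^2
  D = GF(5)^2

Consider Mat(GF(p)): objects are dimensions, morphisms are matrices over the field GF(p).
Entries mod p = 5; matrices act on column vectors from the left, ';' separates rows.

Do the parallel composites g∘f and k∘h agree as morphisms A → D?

Answer: COMMUTES

Work:
Along f;g (path 1):
  e0=(1,0) f=>(4,0,3) g=>(3,3)
  e1=(0,1) f=>(1,2,4) g=>(3,0)
  result₁ = (3 3; 3 0)
Along h;k (path 2):
  e0=(1,0) h=>(3,2) k=>(3,3)
  e1=(0,1) h=>(1,2) k=>(3,0)
  result₂ = (3 3; 3 0)
Equal? same morphism ✓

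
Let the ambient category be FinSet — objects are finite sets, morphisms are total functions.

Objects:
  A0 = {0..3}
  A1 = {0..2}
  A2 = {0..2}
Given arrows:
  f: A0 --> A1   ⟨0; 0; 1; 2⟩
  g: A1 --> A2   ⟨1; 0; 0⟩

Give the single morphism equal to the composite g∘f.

Answer: ⟨1; 1; 0; 0⟩

Trace:
  0 f-->0 g-->1
  1 f-->0 g-->1
  2 f-->1 g-->0
  3 f-->2 g-->0
⟦path⟧: ⟨1; 1; 0; 0⟩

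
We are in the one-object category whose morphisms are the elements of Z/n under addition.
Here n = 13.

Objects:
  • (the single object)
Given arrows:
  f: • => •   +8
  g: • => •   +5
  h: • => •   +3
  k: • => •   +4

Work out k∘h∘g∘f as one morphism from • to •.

  0 +8≡8 +5≡0 +3≡3 +4≡7  (mod 13)
composite: +7

Answer: +7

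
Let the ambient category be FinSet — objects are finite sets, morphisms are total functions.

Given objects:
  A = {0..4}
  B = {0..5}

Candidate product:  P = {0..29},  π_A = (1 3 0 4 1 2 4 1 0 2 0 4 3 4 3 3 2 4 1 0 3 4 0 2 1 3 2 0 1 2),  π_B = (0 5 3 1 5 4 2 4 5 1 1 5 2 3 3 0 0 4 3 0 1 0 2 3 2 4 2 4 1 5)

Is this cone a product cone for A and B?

Answer: VALID PRODUCT

Work:
|A|·|B| = 5·6 = 30;  |P| = 30
Check the pairing map k ↦ (π_A(k), π_B(k)):
  0 : (1,0)
  1 : (3,5)
  2 : (0,3)
  3 : (4,1)
  4 : (1,5)
  5 : (2,4)
  6 : (4,2)
  7 : (1,4)
  8 : (0,5)
  9 : (2,1)
  10 : (0,1)
  11 : (4,5)
  12 : (3,2)
  13 : (4,3)
  14 : (3,3)
  15 : (3,0)
  16 : (2,0)
  17 : (4,4)
  18 : (1,3)
  19 : (0,0)
  20 : (3,1)
  21 : (4,0)
  22 : (0,2)
  23 : (2,3)
  24 : (1,2)
  25 : (3,4)
  26 : (2,2)
  27 : (0,4)
  28 : (1,1)
  29 : (2,5)
distinct pairs in image: 30 / 30 needed
  → bijection onto A×B; projections well-typed.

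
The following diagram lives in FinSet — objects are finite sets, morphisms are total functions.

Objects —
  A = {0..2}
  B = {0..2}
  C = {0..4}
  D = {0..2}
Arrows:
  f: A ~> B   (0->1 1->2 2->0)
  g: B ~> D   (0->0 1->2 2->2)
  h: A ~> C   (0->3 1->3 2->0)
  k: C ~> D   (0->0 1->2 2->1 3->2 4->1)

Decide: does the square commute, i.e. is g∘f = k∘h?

1) trace f;g:
  0 f~>1 g~>2
  1 f~>2 g~>2
  2 f~>0 g~>0
  ⟦path⟧₁ = (0->2 1->2 2->0)
2) trace h;k:
  0 h~>3 k~>2
  1 h~>3 k~>2
  2 h~>0 k~>0
  ⟦path⟧₂ = (0->2 1->2 2->0)
Equal? equal; square commutes

Answer: COMMUTES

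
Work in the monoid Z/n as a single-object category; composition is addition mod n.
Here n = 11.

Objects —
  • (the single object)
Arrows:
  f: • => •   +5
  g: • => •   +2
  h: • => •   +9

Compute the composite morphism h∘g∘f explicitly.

Answer: +5

Work:
  0 +5≡5 +2≡7 +9≡5  (mod 11)
⟦path⟧: +5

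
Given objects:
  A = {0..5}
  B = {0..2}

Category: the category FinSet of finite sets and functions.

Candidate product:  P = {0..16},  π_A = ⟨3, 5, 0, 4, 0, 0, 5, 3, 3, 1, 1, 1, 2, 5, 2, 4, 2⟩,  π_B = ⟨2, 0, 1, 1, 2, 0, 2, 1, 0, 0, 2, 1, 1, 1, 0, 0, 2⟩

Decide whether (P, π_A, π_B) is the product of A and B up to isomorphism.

|A|·|B| = 6·3 = 18;  |P| = 17
  → cardinalities differ; no bijection possible.

Answer: NOT A VALID PRODUCT — |P|=17 ≠ |A|·|B|=18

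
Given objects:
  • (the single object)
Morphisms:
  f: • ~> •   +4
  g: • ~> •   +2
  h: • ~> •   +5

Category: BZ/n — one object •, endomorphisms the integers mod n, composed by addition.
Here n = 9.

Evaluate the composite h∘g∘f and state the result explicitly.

Answer: +2

Trace:
  0 +4≡4 +2≡6 +5≡2  (mod 9)
composite: +2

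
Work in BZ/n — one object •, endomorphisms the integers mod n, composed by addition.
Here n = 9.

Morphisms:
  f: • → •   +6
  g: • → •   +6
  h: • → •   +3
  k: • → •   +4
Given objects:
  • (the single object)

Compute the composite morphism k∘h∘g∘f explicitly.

Answer: +1

Trace:
  0 +6≡6 +6≡3 +3≡6 +4≡1  (mod 9)
result: +1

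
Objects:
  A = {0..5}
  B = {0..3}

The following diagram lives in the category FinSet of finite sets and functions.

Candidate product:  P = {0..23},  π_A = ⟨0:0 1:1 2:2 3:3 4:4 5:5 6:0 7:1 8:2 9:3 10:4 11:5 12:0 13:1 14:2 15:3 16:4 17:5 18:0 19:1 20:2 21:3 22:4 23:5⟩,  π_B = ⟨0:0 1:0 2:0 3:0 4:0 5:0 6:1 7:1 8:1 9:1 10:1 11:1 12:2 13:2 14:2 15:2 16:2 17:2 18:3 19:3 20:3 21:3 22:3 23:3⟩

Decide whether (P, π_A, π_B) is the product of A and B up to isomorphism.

|A|·|B| = 6·4 = 24;  |P| = 24
Check the pairing map k ↦ (π_A(k), π_B(k)):
  0 : (0,0)
  1 : (1,0)
  2 : (2,0)
  3 : (3,0)
  4 : (4,0)
  5 : (5,0)
  6 : (0,1)
  7 : (1,1)
  8 : (2,1)
  9 : (3,1)
  10 : (4,1)
  11 : (5,1)
  12 : (0,2)
  13 : (1,2)
  14 : (2,2)
  15 : (3,2)
  16 : (4,2)
  17 : (5,2)
  18 : (0,3)
  19 : (1,3)
  20 : (2,3)
  21 : (3,3)
  22 : (4,3)
  23 : (5,3)
distinct pairs in image: 24 / 24 needed
  → bijection onto A×B; projections well-typed.

Answer: VALID PRODUCT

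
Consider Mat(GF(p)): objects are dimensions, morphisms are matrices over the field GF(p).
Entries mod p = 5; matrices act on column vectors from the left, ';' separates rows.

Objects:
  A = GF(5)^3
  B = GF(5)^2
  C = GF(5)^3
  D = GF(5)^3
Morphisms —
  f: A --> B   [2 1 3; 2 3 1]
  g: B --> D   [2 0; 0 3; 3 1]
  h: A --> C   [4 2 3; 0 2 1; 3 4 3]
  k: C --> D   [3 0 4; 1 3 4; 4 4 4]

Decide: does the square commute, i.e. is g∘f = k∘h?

Answer: DOES NOT COMMUTE

Work:
Along f;g (path 1):
  e0=(1,0,0) f-->(2,2) g-->(4,1,3)
  e1=(0,1,0) f-->(1,3) g-->(2,4,1)
  e2=(0,0,1) f-->(3,1) g-->(1,3,0)
  result₁ = [4 2 1; 1 4 3; 3 1 0]
Along h;k (path 2):
  e0=(1,0,0) h-->(4,0,3) k-->(4,1,3)
  e1=(0,1,0) h-->(2,2,4) k-->(2,4,2)
  e2=(0,0,1) h-->(3,1,3) k-->(1,3,3)
  result₂ = [4 2 1; 1 4 3; 3 2 3]
Equal? NO — does not commute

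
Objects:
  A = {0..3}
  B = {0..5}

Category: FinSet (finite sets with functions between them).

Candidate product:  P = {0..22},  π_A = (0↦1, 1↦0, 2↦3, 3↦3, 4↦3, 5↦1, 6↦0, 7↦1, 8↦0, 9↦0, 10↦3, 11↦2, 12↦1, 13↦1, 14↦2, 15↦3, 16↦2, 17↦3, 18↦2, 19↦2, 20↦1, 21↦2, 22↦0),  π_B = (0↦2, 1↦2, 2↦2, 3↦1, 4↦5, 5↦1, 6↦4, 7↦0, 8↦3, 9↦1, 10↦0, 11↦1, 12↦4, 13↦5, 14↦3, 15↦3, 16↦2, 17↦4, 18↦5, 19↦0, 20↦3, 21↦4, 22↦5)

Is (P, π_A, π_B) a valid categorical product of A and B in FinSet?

Answer: NOT A VALID PRODUCT — |P|=23 ≠ |A|·|B|=24

Work:
|A|·|B| = 4·6 = 24;  |P| = 23
  → cardinalities differ; no bijection possible.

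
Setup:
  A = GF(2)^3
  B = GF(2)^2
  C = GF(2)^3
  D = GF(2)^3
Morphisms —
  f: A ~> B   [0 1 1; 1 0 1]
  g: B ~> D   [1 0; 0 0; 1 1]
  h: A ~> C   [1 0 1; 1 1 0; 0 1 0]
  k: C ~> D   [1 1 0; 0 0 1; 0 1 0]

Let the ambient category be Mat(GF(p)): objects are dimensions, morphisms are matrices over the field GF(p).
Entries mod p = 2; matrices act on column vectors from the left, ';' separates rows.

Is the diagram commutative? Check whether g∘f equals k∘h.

Answer: DOES NOT COMMUTE

Trace:
Path 1 = f;g:
  e0=⟨1,0,0⟩ f~>⟨0,1⟩ g~>⟨0,0,1⟩
  e1=⟨0,1,0⟩ f~>⟨1,0⟩ g~>⟨1,0,1⟩
  e2=⟨0,0,1⟩ f~>⟨1,1⟩ g~>⟨1,0,0⟩
  composite₁ = [0 1 1; 0 0 0; 1 1 0]
Path 2 = h;k:
  e0=⟨1,0,0⟩ h~>⟨1,1,0⟩ k~>⟨0,0,1⟩
  e1=⟨0,1,0⟩ h~>⟨0,1,1⟩ k~>⟨1,1,1⟩
  e2=⟨0,0,1⟩ h~>⟨1,0,0⟩ k~>⟨1,0,0⟩
  composite₂ = [0 1 1; 0 1 0; 1 1 0]
Equal? NO — does not commute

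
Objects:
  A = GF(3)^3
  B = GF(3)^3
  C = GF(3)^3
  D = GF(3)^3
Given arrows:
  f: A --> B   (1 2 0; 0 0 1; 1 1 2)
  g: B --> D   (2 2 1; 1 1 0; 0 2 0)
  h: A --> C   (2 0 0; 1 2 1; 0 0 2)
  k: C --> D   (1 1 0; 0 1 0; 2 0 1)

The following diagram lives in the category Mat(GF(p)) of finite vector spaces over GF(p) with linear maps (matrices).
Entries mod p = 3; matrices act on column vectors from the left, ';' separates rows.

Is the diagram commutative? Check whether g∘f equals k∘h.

Answer: DOES NOT COMMUTE

Trace:
Path 1 = f;g:
  e0=[1,0,0] f-->[1,0,1] g-->[0,1,0]
  e1=[0,1,0] f-->[2,0,1] g-->[2,2,0]
  e2=[0,0,1] f-->[0,1,2] g-->[1,1,2]
  composite₁ = (0 2 1; 1 2 1; 0 0 2)
Path 2 = h;k:
  e0=[1,0,0] h-->[2,1,0] k-->[0,1,1]
  e1=[0,1,0] h-->[0,2,0] k-->[2,2,0]
  e2=[0,0,1] h-->[0,1,2] k-->[1,1,2]
  composite₂ = (0 2 1; 1 2 1; 1 0 2)
Equal? NO — does not commute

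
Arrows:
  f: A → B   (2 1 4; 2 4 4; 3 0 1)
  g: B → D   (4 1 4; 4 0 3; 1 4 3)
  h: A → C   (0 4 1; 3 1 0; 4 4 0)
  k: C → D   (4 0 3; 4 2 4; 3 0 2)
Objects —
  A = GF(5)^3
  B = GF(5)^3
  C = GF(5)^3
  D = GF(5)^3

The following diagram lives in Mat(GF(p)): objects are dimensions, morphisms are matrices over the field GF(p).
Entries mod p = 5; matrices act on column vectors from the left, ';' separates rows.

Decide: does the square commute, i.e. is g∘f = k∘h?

Answer: DOES NOT COMMUTE

Work:
Path 1 = f;g:
  e0=[1,0,0] f→[2,2,3] g→[2,2,4]
  e1=[0,1,0] f→[1,4,0] g→[3,4,2]
  e2=[0,0,1] f→[4,4,1] g→[4,4,3]
  composite₁ = (2 3 4; 2 4 4; 4 2 3)
Path 2 = h;k:
  e0=[1,0,0] h→[0,3,4] k→[2,2,3]
  e1=[0,1,0] h→[4,1,4] k→[3,4,0]
  e2=[0,0,1] h→[1,0,0] k→[4,4,3]
  composite₂ = (2 3 4; 2 4 4; 3 0 3)
Equal? NO — does not commute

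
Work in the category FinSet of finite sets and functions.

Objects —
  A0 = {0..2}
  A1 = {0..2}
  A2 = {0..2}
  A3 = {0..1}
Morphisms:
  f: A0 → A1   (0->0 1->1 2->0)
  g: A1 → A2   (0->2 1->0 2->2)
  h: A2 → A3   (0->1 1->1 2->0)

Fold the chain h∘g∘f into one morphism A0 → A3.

  0 f→0 g→2 h→0
  1 f→1 g→0 h→1
  2 f→0 g→2 h→0
result: (0->0 1->1 2->0)

Answer: (0->0 1->1 2->0)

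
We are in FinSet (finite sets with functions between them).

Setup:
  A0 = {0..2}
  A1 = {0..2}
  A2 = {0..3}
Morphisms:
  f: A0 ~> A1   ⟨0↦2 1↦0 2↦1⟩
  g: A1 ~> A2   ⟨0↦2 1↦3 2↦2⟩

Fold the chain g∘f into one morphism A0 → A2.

  0 f~>2 g~>2
  1 f~>0 g~>2
  2 f~>1 g~>3
result: ⟨0↦2 1↦2 2↦3⟩

Answer: ⟨0↦2 1↦2 2↦3⟩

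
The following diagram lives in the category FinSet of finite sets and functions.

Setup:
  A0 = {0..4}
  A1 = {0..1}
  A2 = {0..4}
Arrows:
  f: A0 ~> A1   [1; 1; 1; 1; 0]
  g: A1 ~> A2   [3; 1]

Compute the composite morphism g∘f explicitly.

Answer: [1; 1; 1; 1; 3]

Trace:
  0 f~>1 g~>1
  1 f~>1 g~>1
  2 f~>1 g~>1
  3 f~>1 g~>1
  4 f~>0 g~>3
composite: [1; 1; 1; 1; 3]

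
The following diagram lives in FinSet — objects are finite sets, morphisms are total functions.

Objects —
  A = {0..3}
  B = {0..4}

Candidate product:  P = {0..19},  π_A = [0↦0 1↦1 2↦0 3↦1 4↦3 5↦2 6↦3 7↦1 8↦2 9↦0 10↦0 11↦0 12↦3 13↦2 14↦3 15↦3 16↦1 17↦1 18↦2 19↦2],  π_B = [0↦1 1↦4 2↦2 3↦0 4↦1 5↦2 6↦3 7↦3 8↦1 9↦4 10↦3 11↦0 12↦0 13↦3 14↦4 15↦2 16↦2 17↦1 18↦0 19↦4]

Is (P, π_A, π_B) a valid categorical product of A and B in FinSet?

|A|·|B| = 4·5 = 20;  |P| = 20
Check the pairing map k ↦ (π_A(k), π_B(k)):
  0 ↦ (0,1)
  1 ↦ (1,4)
  2 ↦ (0,2)
  3 ↦ (1,0)
  4 ↦ (3,1)
  5 ↦ (2,2)
  6 ↦ (3,3)
  7 ↦ (1,3)
  8 ↦ (2,1)
  9 ↦ (0,4)
  10 ↦ (0,3)
  11 ↦ (0,0)
  12 ↦ (3,0)
  13 ↦ (2,3)
  14 ↦ (3,4)
  15 ↦ (3,2)
  16 ↦ (1,2)
  17 ↦ (1,1)
  18 ↦ (2,0)
  19 ↦ (2,4)
distinct pairs in image: 20 / 20 needed
  → bijection onto A×B; projections well-typed.

Answer: VALID PRODUCT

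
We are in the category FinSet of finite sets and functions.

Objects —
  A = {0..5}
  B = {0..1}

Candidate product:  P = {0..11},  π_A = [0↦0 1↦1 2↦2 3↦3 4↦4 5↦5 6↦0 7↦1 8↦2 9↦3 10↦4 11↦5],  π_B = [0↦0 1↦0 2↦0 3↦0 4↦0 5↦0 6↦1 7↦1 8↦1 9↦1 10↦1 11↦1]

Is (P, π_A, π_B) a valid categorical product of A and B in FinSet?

Answer: VALID PRODUCT

Trace:
|A|·|B| = 6·2 = 12;  |P| = 12
Check the pairing map k ↦ (π_A(k), π_B(k)):
  0 ↦ (0,0)
  1 ↦ (1,0)
  2 ↦ (2,0)
  3 ↦ (3,0)
  4 ↦ (4,0)
  5 ↦ (5,0)
  6 ↦ (0,1)
  7 ↦ (1,1)
  8 ↦ (2,1)
  9 ↦ (3,1)
  10 ↦ (4,1)
  11 ↦ (5,1)
distinct pairs in image: 12 / 12 needed
  → bijection onto A×B; projections well-typed.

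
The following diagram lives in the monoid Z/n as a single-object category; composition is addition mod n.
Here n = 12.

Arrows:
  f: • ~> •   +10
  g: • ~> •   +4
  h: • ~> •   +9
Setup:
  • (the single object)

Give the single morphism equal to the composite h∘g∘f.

  0 +10≡10 +4≡2 +9≡11  (mod 12)
⟦path⟧: +11

Answer: +11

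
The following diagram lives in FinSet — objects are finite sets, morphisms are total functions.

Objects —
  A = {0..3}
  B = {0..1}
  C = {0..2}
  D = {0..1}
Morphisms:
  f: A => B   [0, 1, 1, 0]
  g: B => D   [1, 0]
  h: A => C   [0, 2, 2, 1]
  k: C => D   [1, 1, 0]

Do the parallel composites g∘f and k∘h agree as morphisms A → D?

Answer: COMMUTES

Derivation:
Path 1 = f;g:
  0 f=>0 g=>1
  1 f=>1 g=>0
  2 f=>1 g=>0
  3 f=>0 g=>1
  composite₁ = [1, 0, 0, 1]
Path 2 = h;k:
  0 h=>0 k=>1
  1 h=>2 k=>0
  2 h=>2 k=>0
  3 h=>1 k=>1
  composite₂ = [1, 0, 0, 1]
Equal? YES — commutes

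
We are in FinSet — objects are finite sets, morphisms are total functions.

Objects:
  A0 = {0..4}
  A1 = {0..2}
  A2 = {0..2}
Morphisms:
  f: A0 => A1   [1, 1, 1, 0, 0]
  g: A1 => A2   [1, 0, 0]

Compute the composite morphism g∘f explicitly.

Answer: [0, 0, 0, 1, 1]

Derivation:
  0 f=>1 g=>0
  1 f=>1 g=>0
  2 f=>1 g=>0
  3 f=>0 g=>1
  4 f=>0 g=>1
composite: [0, 0, 0, 1, 1]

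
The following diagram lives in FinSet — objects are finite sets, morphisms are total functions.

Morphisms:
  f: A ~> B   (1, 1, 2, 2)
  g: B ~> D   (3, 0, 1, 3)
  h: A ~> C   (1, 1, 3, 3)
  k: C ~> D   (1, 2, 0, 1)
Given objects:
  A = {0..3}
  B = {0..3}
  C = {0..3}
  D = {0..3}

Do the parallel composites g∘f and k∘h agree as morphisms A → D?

Along f;g (path 1):
  0 f~>1 g~>0
  1 f~>1 g~>0
  2 f~>2 g~>1
  3 f~>2 g~>1
  ⟦path⟧₁ = (0, 0, 1, 1)
Along h;k (path 2):
  0 h~>1 k~>2
  1 h~>1 k~>2
  2 h~>3 k~>1
  3 h~>3 k~>1
  ⟦path⟧₂ = (2, 2, 1, 1)
Equal? NO — does not commute

Answer: DOES NOT COMMUTE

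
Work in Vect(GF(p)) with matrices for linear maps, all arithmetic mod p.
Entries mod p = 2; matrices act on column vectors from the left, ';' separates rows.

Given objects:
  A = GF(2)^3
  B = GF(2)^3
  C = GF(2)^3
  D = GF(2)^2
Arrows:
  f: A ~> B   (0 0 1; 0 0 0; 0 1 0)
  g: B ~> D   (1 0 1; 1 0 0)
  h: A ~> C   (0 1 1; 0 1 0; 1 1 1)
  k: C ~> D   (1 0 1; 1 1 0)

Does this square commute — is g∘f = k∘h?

Answer: DOES NOT COMMUTE

Work:
Path 1 = f;g:
  e0=⟨1,0,0⟩ f~>⟨0,0,0⟩ g~>⟨0,0⟩
  e1=⟨0,1,0⟩ f~>⟨0,0,1⟩ g~>⟨1,0⟩
  e2=⟨0,0,1⟩ f~>⟨1,0,0⟩ g~>⟨1,1⟩
  composite₁ = (0 1 1; 0 0 1)
Path 2 = h;k:
  e0=⟨1,0,0⟩ h~>⟨0,0,1⟩ k~>⟨1,0⟩
  e1=⟨0,1,0⟩ h~>⟨1,1,1⟩ k~>⟨0,0⟩
  e2=⟨0,0,1⟩ h~>⟨1,0,1⟩ k~>⟨0,1⟩
  composite₂ = (1 0 0; 0 0 1)
Equal? NO — does not commute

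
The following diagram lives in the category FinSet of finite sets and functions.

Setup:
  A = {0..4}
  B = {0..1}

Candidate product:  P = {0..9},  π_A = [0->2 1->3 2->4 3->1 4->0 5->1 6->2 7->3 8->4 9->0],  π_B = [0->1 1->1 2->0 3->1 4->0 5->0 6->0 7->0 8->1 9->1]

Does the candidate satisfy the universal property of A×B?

Answer: VALID PRODUCT

Derivation:
|A|·|B| = 5·2 = 10;  |P| = 10
Check the pairing map k ↦ (π_A(k), π_B(k)):
  0 -> (2,1)
  1 -> (3,1)
  2 -> (4,0)
  3 -> (1,1)
  4 -> (0,0)
  5 -> (1,0)
  6 -> (2,0)
  7 -> (3,0)
  8 -> (4,1)
  9 -> (0,1)
distinct pairs in image: 10 / 10 needed
  → bijection onto A×B; projections well-typed.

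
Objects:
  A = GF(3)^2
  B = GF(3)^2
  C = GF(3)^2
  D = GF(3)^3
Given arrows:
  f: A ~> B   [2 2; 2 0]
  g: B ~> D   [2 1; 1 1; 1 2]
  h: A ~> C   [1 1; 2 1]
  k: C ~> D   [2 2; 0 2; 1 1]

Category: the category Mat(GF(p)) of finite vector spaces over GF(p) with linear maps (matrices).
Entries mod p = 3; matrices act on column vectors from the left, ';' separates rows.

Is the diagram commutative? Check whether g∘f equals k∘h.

Path 1 = f;g:
  e0=⟨1,0⟩ f~>⟨2,2⟩ g~>⟨0,1,0⟩
  e1=⟨0,1⟩ f~>⟨2,0⟩ g~>⟨1,2,2⟩
  composite₁ = [0 1; 1 2; 0 2]
Path 2 = h;k:
  e0=⟨1,0⟩ h~>⟨1,2⟩ k~>⟨0,1,0⟩
  e1=⟨0,1⟩ h~>⟨1,1⟩ k~>⟨1,2,2⟩
  composite₂ = [0 1; 1 2; 0 2]
Equal? same morphism ✓

Answer: COMMUTES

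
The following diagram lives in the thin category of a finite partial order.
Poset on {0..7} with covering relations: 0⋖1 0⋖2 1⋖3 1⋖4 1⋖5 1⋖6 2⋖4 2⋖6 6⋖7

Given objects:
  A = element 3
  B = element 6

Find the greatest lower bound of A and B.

Answer: A∧B = 1

Trace:
Lower bounds of A=3 and B=6: {0,1}
  0 ⊑ 1
  1 ⊑ 1
glb = 1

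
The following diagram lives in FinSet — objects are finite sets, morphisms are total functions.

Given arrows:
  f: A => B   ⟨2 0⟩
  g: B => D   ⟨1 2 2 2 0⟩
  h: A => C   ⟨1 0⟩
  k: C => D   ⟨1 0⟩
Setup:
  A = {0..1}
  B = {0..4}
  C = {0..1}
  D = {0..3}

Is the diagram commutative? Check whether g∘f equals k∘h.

1) trace f;g:
  0 f=>2 g=>2
  1 f=>0 g=>1
  composite₁ = ⟨2 1⟩
2) trace h;k:
  0 h=>1 k=>0
  1 h=>0 k=>1
  composite₂ = ⟨0 1⟩
Equal? differ; not commutative

Answer: DOES NOT COMMUTE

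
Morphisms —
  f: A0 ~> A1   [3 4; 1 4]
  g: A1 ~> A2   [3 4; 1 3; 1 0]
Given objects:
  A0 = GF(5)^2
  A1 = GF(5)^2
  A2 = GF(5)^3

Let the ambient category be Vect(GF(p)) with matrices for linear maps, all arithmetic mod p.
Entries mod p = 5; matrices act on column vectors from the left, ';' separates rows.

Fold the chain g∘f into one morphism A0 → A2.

Answer: [3 3; 1 1; 3 4]

Derivation:
  e0=[1,0] f~>[3,1] g~>[3,1,3]
  e1=[0,1] f~>[4,4] g~>[3,1,4]
⟦path⟧: [3 3; 1 1; 3 4]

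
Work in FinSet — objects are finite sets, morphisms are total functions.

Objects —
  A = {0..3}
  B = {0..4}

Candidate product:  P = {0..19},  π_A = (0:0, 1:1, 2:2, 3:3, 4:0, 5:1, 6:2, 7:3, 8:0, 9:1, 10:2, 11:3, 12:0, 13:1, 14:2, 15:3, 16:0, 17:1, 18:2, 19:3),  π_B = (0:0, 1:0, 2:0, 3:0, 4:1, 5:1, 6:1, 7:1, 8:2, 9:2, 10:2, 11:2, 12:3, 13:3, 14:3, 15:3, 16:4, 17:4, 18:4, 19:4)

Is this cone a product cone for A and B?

Answer: VALID PRODUCT

Derivation:
|A|·|B| = 4·5 = 20;  |P| = 20
Check the pairing map k ↦ (π_A(k), π_B(k)):
  0 : (0,0)
  1 : (1,0)
  2 : (2,0)
  3 : (3,0)
  4 : (0,1)
  5 : (1,1)
  6 : (2,1)
  7 : (3,1)
  8 : (0,2)
  9 : (1,2)
  10 : (2,2)
  11 : (3,2)
  12 : (0,3)
  13 : (1,3)
  14 : (2,3)
  15 : (3,3)
  16 : (0,4)
  17 : (1,4)
  18 : (2,4)
  19 : (3,4)
distinct pairs in image: 20 / 20 needed
  → bijection onto A×B; projections well-typed.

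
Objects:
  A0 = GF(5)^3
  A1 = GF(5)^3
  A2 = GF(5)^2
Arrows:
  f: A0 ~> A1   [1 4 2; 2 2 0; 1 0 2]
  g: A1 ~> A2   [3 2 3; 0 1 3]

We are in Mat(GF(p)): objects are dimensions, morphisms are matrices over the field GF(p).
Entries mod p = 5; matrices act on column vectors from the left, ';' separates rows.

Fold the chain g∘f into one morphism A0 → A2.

Answer: [0 1 2; 0 2 1]

Work:
  e0=⟨1,0,0⟩ f~>⟨1,2,1⟩ g~>⟨0,0⟩
  e1=⟨0,1,0⟩ f~>⟨4,2,0⟩ g~>⟨1,2⟩
  e2=⟨0,0,1⟩ f~>⟨2,0,2⟩ g~>⟨2,1⟩
⟦path⟧: [0 1 2; 0 2 1]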